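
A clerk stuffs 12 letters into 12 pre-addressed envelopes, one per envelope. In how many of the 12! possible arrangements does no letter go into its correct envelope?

176214841

!12 is the nearest integer to 12!/e.
12! = 479001600, and 479001600/e ≈ 176214840.93, so !12 = 176214841.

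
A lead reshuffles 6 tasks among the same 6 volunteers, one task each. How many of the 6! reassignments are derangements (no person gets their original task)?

265

Use !n = n·!(n-1) + (-1)^n.
!6 = 6·44 + 1 = 265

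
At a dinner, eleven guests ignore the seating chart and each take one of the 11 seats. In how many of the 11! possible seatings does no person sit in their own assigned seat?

!11 = 11! · Σ_{k=0}^{11} (-1)^k/k!
= 11! - 11!/1! + 11!/2! - 11!/3! + 11!/4! - 11!/5! + 11!/6! - 11!/7! + 11!/8! - 11!/9! + 11!/10! - 11!/11!
= 39916800 - 39916800 + 19958400 - 6652800 + 1663200 - 332640 + 55440 - 7920 + 990 - 110 + 11 - 1
= 14684570

14684570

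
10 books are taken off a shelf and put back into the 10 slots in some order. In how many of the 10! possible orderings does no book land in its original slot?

1334961

Recurrence: !10 = 10·!9 + (-1)^10.
!10 = 10·133496 + 1 = 1334961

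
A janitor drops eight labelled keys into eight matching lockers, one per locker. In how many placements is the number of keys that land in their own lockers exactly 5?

112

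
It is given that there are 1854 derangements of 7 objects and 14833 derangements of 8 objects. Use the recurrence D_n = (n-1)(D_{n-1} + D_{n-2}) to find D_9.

133496

D_9 = (9-1)·(D_8 + D_7) = 8·(14833 + 1854) = 8·16687 = 133496.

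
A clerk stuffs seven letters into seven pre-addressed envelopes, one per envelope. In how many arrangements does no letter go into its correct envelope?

1854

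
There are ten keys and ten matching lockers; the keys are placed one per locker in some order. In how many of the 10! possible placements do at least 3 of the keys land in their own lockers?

291394

Sum C(10,i)·!(10-i) for i = 3..10:
  i=3: C(10,3)·!7 = 120·1854 = 222480
  i=4: C(10,4)·!6 = 210·265 = 55650
  i=5: C(10,5)·!5 = 252·44 = 11088
  i=6: C(10,6)·!4 = 210·9 = 1890
  i=7: C(10,7)·!3 = 120·2 = 240
  i=8: C(10,8)·!2 = 45·1 = 45
  i=9: C(10,9)·!1 = 10·0 = 0
  i=10: C(10,10)·!0 = 1·1 = 1
Total = 291394.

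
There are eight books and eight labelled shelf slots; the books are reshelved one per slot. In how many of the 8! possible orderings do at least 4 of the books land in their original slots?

Sum C(8,i)·!(8-i) for i = 4..8:
  i=4: C(8,4)·!4 = 70·9 = 630
  i=5: C(8,5)·!3 = 56·2 = 112
  i=6: C(8,6)·!2 = 28·1 = 28
  i=7: C(8,7)·!1 = 8·0 = 0
  i=8: C(8,8)·!0 = 1·1 = 1
Total = 771.

771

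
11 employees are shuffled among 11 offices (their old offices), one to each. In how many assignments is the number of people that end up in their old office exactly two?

7342280

Pick the 2 fixed positions: C(11,2) = 55 ways.
The remaining 9 must be deranged: !9 = 133496.
Total: 55 × 133496 = 7342280.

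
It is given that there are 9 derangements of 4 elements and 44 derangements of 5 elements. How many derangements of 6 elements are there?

!6 = (6-1)·(!5 + !4) = 5·(44 + 9) = 5·53 = 265.

265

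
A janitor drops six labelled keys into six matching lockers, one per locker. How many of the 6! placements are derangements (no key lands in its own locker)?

265

!6 = 6! · Σ_{k=0}^{6} (-1)^k/k!
= 6! - 6!/1! + 6!/2! - 6!/3! + 6!/4! - 6!/5! + 6!/6!
= 720 - 720 + 360 - 120 + 30 - 6 + 1
= 265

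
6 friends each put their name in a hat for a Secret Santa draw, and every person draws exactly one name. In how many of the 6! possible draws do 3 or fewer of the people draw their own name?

704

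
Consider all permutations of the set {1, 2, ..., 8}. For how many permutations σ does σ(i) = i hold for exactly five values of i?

Pick the 5 fixed positions: C(8,5) = 56 ways.
The remaining 3 must be deranged: !3 = 2.
Total: 56 × 2 = 112.

112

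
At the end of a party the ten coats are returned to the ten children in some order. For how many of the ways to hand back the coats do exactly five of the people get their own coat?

11088

Pick the 5 fixed positions: C(10,5) = 252 ways.
The other 5 form a derangement: !5 = 44.
Total: 252 × 44 = 11088.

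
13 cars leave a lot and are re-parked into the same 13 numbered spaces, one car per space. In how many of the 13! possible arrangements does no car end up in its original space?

Recurrence: !13 = 12·(!12 + !11).
!13 = 12·(176214841 + 14684570) = 12·190899411 = 2290792932

2290792932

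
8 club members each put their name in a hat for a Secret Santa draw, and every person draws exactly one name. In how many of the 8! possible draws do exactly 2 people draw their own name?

Choose which 2 of the 8 are fixed: C(8,2) = 28.
The remaining 6 must be deranged: !6 = 265.
Total: 28 × 265 = 7420.

7420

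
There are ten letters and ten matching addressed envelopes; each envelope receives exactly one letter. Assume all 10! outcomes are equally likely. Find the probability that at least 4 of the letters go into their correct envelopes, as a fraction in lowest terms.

Favorable outcomes: Σ_{i≥4} C(10,i)·!(10-i) = 210·265 + 252·44 + 210·9 + 120·2 + 45·1 + 10·0 + 1·1 = 68914.
Total outcomes: 10! = 3628800.
Probability = 68914/3628800 = 34457/1814400.

34457/1814400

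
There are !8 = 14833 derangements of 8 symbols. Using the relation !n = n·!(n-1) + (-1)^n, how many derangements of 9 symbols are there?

133496

!9 = 9·14833 - 1 = 133496.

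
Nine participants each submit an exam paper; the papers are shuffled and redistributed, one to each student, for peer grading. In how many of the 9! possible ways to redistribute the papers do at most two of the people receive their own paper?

333737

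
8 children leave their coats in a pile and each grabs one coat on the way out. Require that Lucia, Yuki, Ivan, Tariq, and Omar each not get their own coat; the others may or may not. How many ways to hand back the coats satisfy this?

21234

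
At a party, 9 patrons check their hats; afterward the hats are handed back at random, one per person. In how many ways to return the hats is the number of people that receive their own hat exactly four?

5544

Pick the 4 fixed positions: C(9,4) = 126 ways.
The other 5 form a derangement: !5 = 44.
Total: 126 × 44 = 5544.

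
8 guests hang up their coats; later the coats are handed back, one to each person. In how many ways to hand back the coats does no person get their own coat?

Use !n = n·!(n-1) + (-1)^n.
!8 = 8·1854 + 1 = 14833

14833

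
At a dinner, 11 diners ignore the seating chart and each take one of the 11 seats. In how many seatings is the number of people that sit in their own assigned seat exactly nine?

55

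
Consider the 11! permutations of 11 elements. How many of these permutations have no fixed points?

!11 is the nearest integer to 11!/e.
11! = 39916800, and 39916800/e ≈ 14684570.08, so !11 = 14684570.

14684570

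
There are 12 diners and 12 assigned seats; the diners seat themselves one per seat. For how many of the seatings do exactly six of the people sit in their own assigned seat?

244860

Pick the 6 fixed positions: C(12,6) = 924 ways.
The remaining 6 must be deranged: !6 = 265.
Total: 924 × 265 = 244860.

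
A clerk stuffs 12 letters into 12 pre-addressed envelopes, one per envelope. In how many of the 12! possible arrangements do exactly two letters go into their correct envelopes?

88107426

Pick the 2 fixed positions: C(12,2) = 66 ways.
The other 10 form a derangement: !10 = 1334961.
Total: 66 × 1334961 = 88107426.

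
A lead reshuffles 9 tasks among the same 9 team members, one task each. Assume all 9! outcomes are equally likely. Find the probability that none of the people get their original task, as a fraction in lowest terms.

16687/45360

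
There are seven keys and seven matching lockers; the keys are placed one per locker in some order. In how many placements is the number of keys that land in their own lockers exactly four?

Pick the 4 fixed positions: C(7,4) = 35 ways.
The other 3 form a derangement: !3 = 2.
Total: 35 × 2 = 70.

70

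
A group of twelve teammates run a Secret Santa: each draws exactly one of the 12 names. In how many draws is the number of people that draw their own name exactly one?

Choose which one of the 12 is fixed: C(12,1) = 12.
The other 11 form a derangement: !11 = 14684570.
Total: 12 × 14684570 = 176214840.

176214840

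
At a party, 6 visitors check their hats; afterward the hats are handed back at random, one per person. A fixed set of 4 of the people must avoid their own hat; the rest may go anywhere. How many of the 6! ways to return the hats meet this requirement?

362

Inclusion-exclusion on the 4 forbidden self-matches:
Σ_{j=0}^{4} (-1)^j C(4,j)(6-j)!
= C(4,0)·6! - C(4,1)·5! + C(4,2)·4! - C(4,3)·3! + C(4,4)·2!
= 720 - 480 + 144 - 24 + 2
= 362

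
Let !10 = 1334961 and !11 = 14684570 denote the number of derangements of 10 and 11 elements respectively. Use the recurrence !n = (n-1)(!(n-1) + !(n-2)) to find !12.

!12 = (12-1)·(!11 + !10) = 11·(14684570 + 1334961) = 11·16019531 = 176214841.

176214841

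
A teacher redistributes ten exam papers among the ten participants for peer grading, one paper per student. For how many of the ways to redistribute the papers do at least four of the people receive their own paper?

68914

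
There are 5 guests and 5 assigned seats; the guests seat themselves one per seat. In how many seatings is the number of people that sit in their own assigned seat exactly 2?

20

Pick the 2 fixed positions: C(5,2) = 10 ways.
The remaining 3 must be deranged: !3 = 2.
Total: 10 × 2 = 20.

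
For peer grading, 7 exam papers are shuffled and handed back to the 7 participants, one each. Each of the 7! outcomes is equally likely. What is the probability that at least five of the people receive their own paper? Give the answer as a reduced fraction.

11/2520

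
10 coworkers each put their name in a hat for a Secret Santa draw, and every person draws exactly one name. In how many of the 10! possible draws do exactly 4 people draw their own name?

Pick the 4 fixed positions: C(10,4) = 210 ways.
The other 6 form a derangement: !6 = 265.
Total: 210 × 265 = 55650.

55650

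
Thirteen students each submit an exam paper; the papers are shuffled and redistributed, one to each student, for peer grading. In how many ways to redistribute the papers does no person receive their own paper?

!13 = 13! · Σ_{k=0}^{13} (-1)^k/k!
= 13! - 13!/1! + 13!/2! - 13!/3! + 13!/4! - 13!/5! + 13!/6! - 13!/7! + 13!/8! - 13!/9! + 13!/10! - 13!/11! + 13!/12! - 13!/13!
= 6227020800 - 6227020800 + 3113510400 - 1037836800 + 259459200 - 51891840 + 8648640 - 1235520 + 154440 - 17160 + 1716 - 156 + 13 - 1
= 2290792932

2290792932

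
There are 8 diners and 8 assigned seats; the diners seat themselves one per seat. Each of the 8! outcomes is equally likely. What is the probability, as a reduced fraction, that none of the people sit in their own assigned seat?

Favorable outcomes: !8 = 14833.
Total outcomes: 8! = 40320.
Probability = 14833/40320 = 2119/5760.

2119/5760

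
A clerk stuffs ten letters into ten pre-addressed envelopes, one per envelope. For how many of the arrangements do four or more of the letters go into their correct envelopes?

Sum C(10,i)·!(10-i) for i = 4..10:
  i=4: C(10,4)·!6 = 210·265 = 55650
  i=5: C(10,5)·!5 = 252·44 = 11088
  i=6: C(10,6)·!4 = 210·9 = 1890
  i=7: C(10,7)·!3 = 120·2 = 240
  i=8: C(10,8)·!2 = 45·1 = 45
  i=9: C(10,9)·!1 = 10·0 = 0
  i=10: C(10,10)·!0 = 1·1 = 1
Total = 68914.

68914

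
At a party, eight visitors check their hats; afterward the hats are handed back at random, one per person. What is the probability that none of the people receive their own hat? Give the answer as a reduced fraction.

2119/5760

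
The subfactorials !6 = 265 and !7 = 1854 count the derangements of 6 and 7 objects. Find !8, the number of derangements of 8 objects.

!8 = (8-1)·(!7 + !6) = 7·(1854 + 265) = 7·2119 = 14833.

14833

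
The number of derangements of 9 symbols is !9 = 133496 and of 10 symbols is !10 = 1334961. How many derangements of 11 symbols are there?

!11 = (11-1)·(!10 + !9) = 10·(1334961 + 133496) = 10·1468457 = 14684570.

14684570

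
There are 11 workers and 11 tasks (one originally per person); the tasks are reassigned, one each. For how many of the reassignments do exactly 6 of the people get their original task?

20328

Choose which 6 of the 11 are fixed: C(11,6) = 462.
The other 5 form a derangement: !5 = 44.
Total: 462 × 44 = 20328.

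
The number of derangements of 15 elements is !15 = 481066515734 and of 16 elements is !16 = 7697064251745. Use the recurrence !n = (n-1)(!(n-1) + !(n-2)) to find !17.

!17 = (17-1)·(!16 + !15) = 16·(7697064251745 + 481066515734) = 16·8178130767479 = 130850092279664.

130850092279664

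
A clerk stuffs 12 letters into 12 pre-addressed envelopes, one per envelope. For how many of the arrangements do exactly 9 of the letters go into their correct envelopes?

Choose which 9 of the 12 are fixed: C(12,9) = 220.
The remaining 3 must be deranged: !3 = 2.
Total: 220 × 2 = 440.

440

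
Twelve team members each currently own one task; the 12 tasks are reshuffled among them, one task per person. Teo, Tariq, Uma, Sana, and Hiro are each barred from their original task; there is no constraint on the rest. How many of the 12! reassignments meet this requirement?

Inclusion-exclusion on the 5 forbidden self-matches:
Σ_{j=0}^{5} (-1)^j C(5,j)(12-j)!
= C(5,0)·12! - C(5,1)·11! + C(5,2)·10! - C(5,3)·9! + C(5,4)·8! - C(5,5)·7!
= 479001600 - 199584000 + 36288000 - 3628800 + 201600 - 5040
= 312273360

312273360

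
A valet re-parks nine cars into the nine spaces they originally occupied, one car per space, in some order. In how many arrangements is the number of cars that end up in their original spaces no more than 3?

355997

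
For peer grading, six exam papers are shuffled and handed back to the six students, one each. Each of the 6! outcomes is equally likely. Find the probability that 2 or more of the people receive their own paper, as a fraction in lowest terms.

Favorable outcomes: Σ_{i≥2} C(6,i)·!(6-i) = 15·9 + 20·2 + 15·1 + 6·0 + 1·1 = 191.
Total outcomes: 6! = 720.
Probability = 191/720 = 191/720.

191/720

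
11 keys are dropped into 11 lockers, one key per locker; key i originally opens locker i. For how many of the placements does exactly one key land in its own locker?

Choose which one of the 11 is fixed: C(11,1) = 11.
The other 10 form a derangement: !10 = 1334961.
Total: 11 × 1334961 = 14684571.

14684571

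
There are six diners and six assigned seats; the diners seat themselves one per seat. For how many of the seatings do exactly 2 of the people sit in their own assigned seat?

135

Choose which 2 of the 6 are fixed: C(6,2) = 15.
The other 4 form a derangement: !4 = 9.
Total: 15 × 9 = 135.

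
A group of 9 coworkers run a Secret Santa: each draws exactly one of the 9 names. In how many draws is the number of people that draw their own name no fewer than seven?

Sum C(9,i)·!(9-i) for i = 7..9:
  i=7: C(9,7)·!2 = 36·1 = 36
  i=8: C(9,8)·!1 = 9·0 = 0
  i=9: C(9,9)·!0 = 1·1 = 1
Total = 37.

37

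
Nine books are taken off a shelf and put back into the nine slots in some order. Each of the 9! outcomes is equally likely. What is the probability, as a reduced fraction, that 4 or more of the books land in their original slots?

6883/362880

Favorable outcomes: Σ_{i≥4} C(9,i)·!(9-i) = 126·44 + 126·9 + 84·2 + 36·1 + 9·0 + 1·1 = 6883.
Total outcomes: 9! = 362880.
Probability = 6883/362880 = 6883/362880.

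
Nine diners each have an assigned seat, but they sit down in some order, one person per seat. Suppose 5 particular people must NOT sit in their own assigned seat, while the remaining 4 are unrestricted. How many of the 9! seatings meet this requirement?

205056

Let A_j be the event that the j-th constrained one is fixed. By inclusion-exclusion over the 5 events:
Σ_{j=0}^{5} (-1)^j C(5,j)(9-j)!
= C(5,0)·9! - C(5,1)·8! + C(5,2)·7! - C(5,3)·6! + C(5,4)·5! - C(5,5)·4!
= 362880 - 201600 + 50400 - 7200 + 600 - 24
= 205056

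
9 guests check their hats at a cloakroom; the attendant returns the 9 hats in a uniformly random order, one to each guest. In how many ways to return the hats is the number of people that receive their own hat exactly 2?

Pick the 2 fixed positions: C(9,2) = 36 ways.
The other 7 form a derangement: !7 = 1854.
Total: 36 × 1854 = 66744.

66744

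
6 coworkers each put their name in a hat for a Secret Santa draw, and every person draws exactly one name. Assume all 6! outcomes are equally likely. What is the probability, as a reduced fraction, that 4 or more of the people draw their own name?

1/45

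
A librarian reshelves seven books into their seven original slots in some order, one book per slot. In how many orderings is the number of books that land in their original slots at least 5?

# with exactly i fixed is C(7,i)·!(7-i); sum over i=5..7:
  i=5: C(7,5)·!2 = 21·1 = 21
  i=6: C(7,6)·!1 = 7·0 = 0
  i=7: C(7,7)·!0 = 1·1 = 1
Total = 22.

22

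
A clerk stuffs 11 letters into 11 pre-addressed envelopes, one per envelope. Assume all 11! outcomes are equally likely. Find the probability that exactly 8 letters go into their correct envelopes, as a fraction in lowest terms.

Favorable outcomes: C(11,8)·!3 = 165·2 = 330.
Total outcomes: 11! = 39916800.
Probability = 330/39916800 = 1/120960.

1/120960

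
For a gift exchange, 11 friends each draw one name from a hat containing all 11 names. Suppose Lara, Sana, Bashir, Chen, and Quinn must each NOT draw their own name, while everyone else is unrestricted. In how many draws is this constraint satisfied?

25022880

Let A_j be the event that the j-th constrained one is fixed. By inclusion-exclusion over the 5 events:
Σ_{j=0}^{5} (-1)^j C(5,j)(11-j)!
= C(5,0)·11! - C(5,1)·10! + C(5,2)·9! - C(5,3)·8! + C(5,4)·7! - C(5,5)·6!
= 39916800 - 18144000 + 3628800 - 403200 + 25200 - 720
= 25022880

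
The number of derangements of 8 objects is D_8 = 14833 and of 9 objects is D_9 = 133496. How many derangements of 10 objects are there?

D_10 = (10-1)·(D_9 + D_8) = 9·(133496 + 14833) = 9·148329 = 1334961.

1334961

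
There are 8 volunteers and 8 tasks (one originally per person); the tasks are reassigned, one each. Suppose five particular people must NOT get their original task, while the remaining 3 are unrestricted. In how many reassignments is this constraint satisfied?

21234

Let A_j be the event that the j-th constrained one is fixed. By inclusion-exclusion over the 5 events:
Σ_{j=0}^{5} (-1)^j C(5,j)(8-j)!
= C(5,0)·8! - C(5,1)·7! + C(5,2)·6! - C(5,3)·5! + C(5,4)·4! - C(5,5)·3!
= 40320 - 25200 + 7200 - 1200 + 120 - 6
= 21234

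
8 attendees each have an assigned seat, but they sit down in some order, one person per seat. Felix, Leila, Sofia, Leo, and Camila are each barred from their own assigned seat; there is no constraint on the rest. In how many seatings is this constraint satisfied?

Inclusion-exclusion on the 5 forbidden self-matches:
Σ_{j=0}^{5} (-1)^j C(5,j)(8-j)!
= C(5,0)·8! - C(5,1)·7! + C(5,2)·6! - C(5,3)·5! + C(5,4)·4! - C(5,5)·3!
= 40320 - 25200 + 7200 - 1200 + 120 - 6
= 21234

21234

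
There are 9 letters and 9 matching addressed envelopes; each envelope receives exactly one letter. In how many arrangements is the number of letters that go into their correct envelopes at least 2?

# with exactly i fixed is C(9,i)·!(9-i); sum over i=2..9:
  i=2: C(9,2)·!7 = 36·1854 = 66744
  i=3: C(9,3)·!6 = 84·265 = 22260
  i=4: C(9,4)·!5 = 126·44 = 5544
  i=5: C(9,5)·!4 = 126·9 = 1134
  i=6: C(9,6)·!3 = 84·2 = 168
  i=7: C(9,7)·!2 = 36·1 = 36
  i=8: C(9,8)·!1 = 9·0 = 0
  i=9: C(9,9)·!0 = 1·1 = 1
Total = 95887.

95887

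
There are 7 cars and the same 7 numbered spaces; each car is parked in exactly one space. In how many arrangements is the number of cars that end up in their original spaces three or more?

407

Sum C(7,i)·!(7-i) for i = 3..7:
  i=3: C(7,3)·!4 = 35·9 = 315
  i=4: C(7,4)·!3 = 35·2 = 70
  i=5: C(7,5)·!2 = 21·1 = 21
  i=6: C(7,6)·!1 = 7·0 = 0
  i=7: C(7,7)·!0 = 1·1 = 1
Total = 407.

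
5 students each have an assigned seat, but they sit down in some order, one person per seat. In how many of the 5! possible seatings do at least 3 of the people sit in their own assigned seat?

11

# with exactly i fixed is C(5,i)·!(5-i); sum over i=3..5:
  i=3: C(5,3)·!2 = 10·1 = 10
  i=4: C(5,4)·!1 = 5·0 = 0
  i=5: C(5,5)·!0 = 1·1 = 1
Total = 11.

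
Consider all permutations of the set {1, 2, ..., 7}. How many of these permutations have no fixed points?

By inclusion-exclusion, !7 = Σ (-1)^k · 7!/k! for k=0..7
= 7! - 7!/1! + 7!/2! - 7!/3! + 7!/4! - 7!/5! + 7!/6! - 7!/7!
= 5040 - 5040 + 2520 - 840 + 210 - 42 + 7 - 1
= 1854

1854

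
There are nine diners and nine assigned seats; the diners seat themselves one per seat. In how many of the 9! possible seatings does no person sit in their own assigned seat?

133496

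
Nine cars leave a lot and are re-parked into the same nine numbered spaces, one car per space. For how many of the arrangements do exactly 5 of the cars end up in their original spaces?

1134

Choose which 5 of the 9 are fixed: C(9,5) = 126.
The remaining 4 must be deranged: !4 = 9.
Total: 126 × 9 = 1134.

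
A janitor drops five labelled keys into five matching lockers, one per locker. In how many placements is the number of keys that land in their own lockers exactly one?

45

Pick the single fixed position: C(5,1) = 5 ways.
The other 4 form a derangement: !4 = 9.
Total: 5 × 9 = 45.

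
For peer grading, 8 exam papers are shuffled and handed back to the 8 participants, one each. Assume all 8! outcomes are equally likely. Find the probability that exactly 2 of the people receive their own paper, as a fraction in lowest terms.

53/288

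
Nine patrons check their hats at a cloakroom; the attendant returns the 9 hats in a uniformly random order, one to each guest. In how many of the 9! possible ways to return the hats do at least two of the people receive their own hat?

# with exactly i fixed is C(9,i)·!(9-i); sum over i=2..9:
  i=2: C(9,2)·!7 = 36·1854 = 66744
  i=3: C(9,3)·!6 = 84·265 = 22260
  i=4: C(9,4)·!5 = 126·44 = 5544
  i=5: C(9,5)·!4 = 126·9 = 1134
  i=6: C(9,6)·!3 = 84·2 = 168
  i=7: C(9,7)·!2 = 36·1 = 36
  i=8: C(9,8)·!1 = 9·0 = 0
  i=9: C(9,9)·!0 = 1·1 = 1
Total = 95887.

95887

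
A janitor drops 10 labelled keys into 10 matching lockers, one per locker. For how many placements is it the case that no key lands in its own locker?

The subfactorial !10 = [10!/e] (nearest integer).
10! = 3628800, and 3628800/e ≈ 1334960.92, so !10 = 1334961.

1334961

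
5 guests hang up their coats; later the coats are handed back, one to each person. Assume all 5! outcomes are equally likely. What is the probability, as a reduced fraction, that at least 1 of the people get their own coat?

19/30

Favorable outcomes: Σ_{i≥1} C(5,i)·!(5-i) = 5·9 + 10·2 + 10·1 + 5·0 + 1·1 = 76.
Total outcomes: 5! = 120.
Probability = 76/120 = 19/30.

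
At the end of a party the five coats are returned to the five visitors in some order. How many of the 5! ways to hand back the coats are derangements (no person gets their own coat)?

44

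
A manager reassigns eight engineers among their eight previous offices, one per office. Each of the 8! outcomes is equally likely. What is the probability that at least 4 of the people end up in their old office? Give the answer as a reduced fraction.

Favorable outcomes: Σ_{i≥4} C(8,i)·!(8-i) = 70·9 + 56·2 + 28·1 + 8·0 + 1·1 = 771.
Total outcomes: 8! = 40320.
Probability = 771/40320 = 257/13440.

257/13440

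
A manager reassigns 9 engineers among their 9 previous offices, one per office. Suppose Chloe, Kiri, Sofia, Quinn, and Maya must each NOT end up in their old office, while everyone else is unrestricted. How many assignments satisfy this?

205056

Let A_j be the event that the j-th constrained one is fixed. By inclusion-exclusion over the 5 events:
Σ_{j=0}^{5} (-1)^j C(5,j)(9-j)!
= C(5,0)·9! - C(5,1)·8! + C(5,2)·7! - C(5,3)·6! + C(5,4)·5! - C(5,5)·4!
= 362880 - 201600 + 50400 - 7200 + 600 - 24
= 205056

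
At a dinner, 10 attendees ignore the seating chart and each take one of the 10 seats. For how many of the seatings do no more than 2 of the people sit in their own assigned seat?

# with exactly i fixed is C(10,i)·!(10-i); sum over i=0..2:
  i=0: C(10,0)·!10 = 1·1334961 = 1334961
  i=1: C(10,1)·!9 = 10·133496 = 1334960
  i=2: C(10,2)·!8 = 45·14833 = 667485
Total = 3337406.

3337406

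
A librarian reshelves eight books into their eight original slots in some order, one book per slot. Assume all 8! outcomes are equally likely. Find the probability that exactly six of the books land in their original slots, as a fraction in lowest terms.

1/1440

Favorable outcomes: C(8,6)·!2 = 28·1 = 28.
Total outcomes: 8! = 40320.
Probability = 28/40320 = 1/1440.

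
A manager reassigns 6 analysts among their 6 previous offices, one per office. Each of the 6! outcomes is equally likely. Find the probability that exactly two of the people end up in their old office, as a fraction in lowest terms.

3/16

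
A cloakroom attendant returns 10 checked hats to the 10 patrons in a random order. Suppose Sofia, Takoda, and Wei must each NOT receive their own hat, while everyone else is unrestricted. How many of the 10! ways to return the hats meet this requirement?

2656080

Inclusion-exclusion on the 3 forbidden self-matches:
Σ_{j=0}^{3} (-1)^j C(3,j)(10-j)!
= C(3,0)·10! - C(3,1)·9! + C(3,2)·8! - C(3,3)·7!
= 3628800 - 1088640 + 120960 - 5040
= 2656080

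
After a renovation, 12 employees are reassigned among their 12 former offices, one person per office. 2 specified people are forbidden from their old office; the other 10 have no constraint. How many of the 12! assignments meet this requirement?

Inclusion-exclusion on the 2 forbidden self-matches:
Σ_{j=0}^{2} (-1)^j C(2,j)(12-j)!
= C(2,0)·12! - C(2,1)·11! + C(2,2)·10!
= 479001600 - 79833600 + 3628800
= 402796800

402796800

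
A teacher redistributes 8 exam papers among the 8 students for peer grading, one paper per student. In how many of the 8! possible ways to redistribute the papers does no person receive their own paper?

14833

The number of derangements of 8 is !8 = Σ_{k=0}^{8} (-1)^k·8!/k!
= 8! - 8!/1! + 8!/2! - 8!/3! + 8!/4! - 8!/5! + 8!/6! - 8!/7! + 8!/8!
= 40320 - 40320 + 20160 - 6720 + 1680 - 336 + 56 - 8 + 1
= 14833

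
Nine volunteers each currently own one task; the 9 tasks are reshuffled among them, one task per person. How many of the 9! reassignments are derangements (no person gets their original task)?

133496

By inclusion-exclusion, !9 = Σ (-1)^k · 9!/k! for k=0..9
= 9! - 9!/1! + 9!/2! - 9!/3! + 9!/4! - 9!/5! + 9!/6! - 9!/7! + 9!/8! - 9!/9!
= 362880 - 362880 + 181440 - 60480 + 15120 - 3024 + 504 - 72 + 9 - 1
= 133496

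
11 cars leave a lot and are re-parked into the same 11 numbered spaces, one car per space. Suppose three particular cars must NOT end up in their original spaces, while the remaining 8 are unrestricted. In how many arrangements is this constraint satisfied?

Inclusion-exclusion on the 3 forbidden self-matches:
Σ_{j=0}^{3} (-1)^j C(3,j)(11-j)!
= C(3,0)·11! - C(3,1)·10! + C(3,2)·9! - C(3,3)·8!
= 39916800 - 10886400 + 1088640 - 40320
= 30078720

30078720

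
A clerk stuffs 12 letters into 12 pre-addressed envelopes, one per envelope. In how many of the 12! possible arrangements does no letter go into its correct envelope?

176214841

By inclusion-exclusion, !12 = Σ (-1)^k · 12!/k! for k=0..12
= 12! - 12!/1! + 12!/2! - 12!/3! + 12!/4! - 12!/5! + 12!/6! - 12!/7! + 12!/8! - 12!/9! + 12!/10! - 12!/11! + 12!/12!
= 479001600 - 479001600 + 239500800 - 79833600 + 19958400 - 3991680 + 665280 - 95040 + 11880 - 1320 + 132 - 12 + 1
= 176214841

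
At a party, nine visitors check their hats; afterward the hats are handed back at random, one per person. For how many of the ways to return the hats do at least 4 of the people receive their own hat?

# with exactly i fixed is C(9,i)·!(9-i); sum over i=4..9:
  i=4: C(9,4)·!5 = 126·44 = 5544
  i=5: C(9,5)·!4 = 126·9 = 1134
  i=6: C(9,6)·!3 = 84·2 = 168
  i=7: C(9,7)·!2 = 36·1 = 36
  i=8: C(9,8)·!1 = 9·0 = 0
  i=9: C(9,9)·!0 = 1·1 = 1
Total = 6883.

6883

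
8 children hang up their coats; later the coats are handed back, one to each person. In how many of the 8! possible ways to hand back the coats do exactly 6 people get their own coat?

28

Pick the 6 fixed positions: C(8,6) = 28 ways.
The other 2 form a derangement: !2 = 1.
Total: 28 × 1 = 28.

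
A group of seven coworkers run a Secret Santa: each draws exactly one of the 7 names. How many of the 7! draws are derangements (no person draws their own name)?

1854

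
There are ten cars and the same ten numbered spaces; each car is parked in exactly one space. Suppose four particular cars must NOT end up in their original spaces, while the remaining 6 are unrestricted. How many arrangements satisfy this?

Inclusion-exclusion on the 4 forbidden self-matches:
Σ_{j=0}^{4} (-1)^j C(4,j)(10-j)!
= C(4,0)·10! - C(4,1)·9! + C(4,2)·8! - C(4,3)·7! + C(4,4)·6!
= 3628800 - 1451520 + 241920 - 20160 + 720
= 2399760

2399760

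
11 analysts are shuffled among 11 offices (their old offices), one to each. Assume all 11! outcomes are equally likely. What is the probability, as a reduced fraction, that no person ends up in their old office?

1468457/3991680

Favorable outcomes: !11 = 14684570.
Total outcomes: 11! = 39916800.
Probability = 14684570/39916800 = 1468457/3991680.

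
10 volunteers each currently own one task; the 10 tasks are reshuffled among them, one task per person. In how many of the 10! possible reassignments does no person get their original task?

!10 = 10! · Σ_{k=0}^{10} (-1)^k/k!
= 10! - 10!/1! + 10!/2! - 10!/3! + 10!/4! - 10!/5! + 10!/6! - 10!/7! + 10!/8! - 10!/9! + 10!/10!
= 3628800 - 3628800 + 1814400 - 604800 + 151200 - 30240 + 5040 - 720 + 90 - 10 + 1
= 1334961

1334961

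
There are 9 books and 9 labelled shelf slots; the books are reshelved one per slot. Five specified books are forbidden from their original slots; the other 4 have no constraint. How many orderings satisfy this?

Inclusion-exclusion on the 5 forbidden self-matches:
Σ_{j=0}^{5} (-1)^j C(5,j)(9-j)!
= C(5,0)·9! - C(5,1)·8! + C(5,2)·7! - C(5,3)·6! + C(5,4)·5! - C(5,5)·4!
= 362880 - 201600 + 50400 - 7200 + 600 - 24
= 205056

205056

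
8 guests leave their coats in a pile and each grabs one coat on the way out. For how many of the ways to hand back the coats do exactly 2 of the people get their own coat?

7420

Choose which 2 of the 8 are fixed: C(8,2) = 28.
The remaining 6 must be deranged: !6 = 265.
Total: 28 × 265 = 7420.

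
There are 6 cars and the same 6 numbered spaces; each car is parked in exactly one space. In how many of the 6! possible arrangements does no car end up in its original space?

265

Use !n = n·!(n-1) + (-1)^n.
!6 = 6·44 + 1 = 265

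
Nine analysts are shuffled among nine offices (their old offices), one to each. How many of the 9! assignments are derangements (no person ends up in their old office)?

The subfactorial !9 = [9!/e] (nearest integer).
9! = 362880, and 362880/e ≈ 133496.09, so !9 = 133496.

133496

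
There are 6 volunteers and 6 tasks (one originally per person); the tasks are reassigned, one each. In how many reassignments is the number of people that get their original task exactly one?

Choose which one of the 6 is fixed: C(6,1) = 6.
The remaining 5 must be deranged: !5 = 44.
Total: 6 × 44 = 264.

264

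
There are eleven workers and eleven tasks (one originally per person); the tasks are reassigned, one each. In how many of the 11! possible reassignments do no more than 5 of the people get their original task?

39893116

Sum C(11,i)·!(11-i) for i = 0..5:
  i=0: C(11,0)·!11 = 1·14684570 = 14684570
  i=1: C(11,1)·!10 = 11·1334961 = 14684571
  i=2: C(11,2)·!9 = 55·133496 = 7342280
  i=3: C(11,3)·!8 = 165·14833 = 2447445
  i=4: C(11,4)·!7 = 330·1854 = 611820
  i=5: C(11,5)·!6 = 462·265 = 122430
Total = 39893116.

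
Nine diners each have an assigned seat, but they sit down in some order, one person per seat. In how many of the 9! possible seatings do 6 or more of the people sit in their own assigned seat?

205

# with exactly i fixed is C(9,i)·!(9-i); sum over i=6..9:
  i=6: C(9,6)·!3 = 84·2 = 168
  i=7: C(9,7)·!2 = 36·1 = 36
  i=8: C(9,8)·!1 = 9·0 = 0
  i=9: C(9,9)·!0 = 1·1 = 1
Total = 205.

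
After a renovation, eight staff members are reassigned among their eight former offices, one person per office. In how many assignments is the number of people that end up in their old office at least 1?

Sum C(8,i)·!(8-i) for i = 1..8:
  i=1: C(8,1)·!7 = 8·1854 = 14832
  i=2: C(8,2)·!6 = 28·265 = 7420
  i=3: C(8,3)·!5 = 56·44 = 2464
  i=4: C(8,4)·!4 = 70·9 = 630
  i=5: C(8,5)·!3 = 56·2 = 112
  i=6: C(8,6)·!2 = 28·1 = 28
  i=7: C(8,7)·!1 = 8·0 = 0
  i=8: C(8,8)·!0 = 1·1 = 1
Total = 25487.

25487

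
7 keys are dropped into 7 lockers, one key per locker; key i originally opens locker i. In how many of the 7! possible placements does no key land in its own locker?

1854

By inclusion-exclusion, !7 = Σ (-1)^k · 7!/k! for k=0..7
= 7! - 7!/1! + 7!/2! - 7!/3! + 7!/4! - 7!/5! + 7!/6! - 7!/7!
= 5040 - 5040 + 2520 - 840 + 210 - 42 + 7 - 1
= 1854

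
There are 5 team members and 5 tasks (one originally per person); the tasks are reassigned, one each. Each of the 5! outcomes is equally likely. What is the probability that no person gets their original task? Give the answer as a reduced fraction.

11/30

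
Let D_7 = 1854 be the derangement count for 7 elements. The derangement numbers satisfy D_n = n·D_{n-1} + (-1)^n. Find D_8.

D_8 = 8·1854 + 1 = 14833.

14833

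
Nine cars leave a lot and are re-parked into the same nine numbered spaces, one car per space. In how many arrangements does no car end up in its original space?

133496

Recurrence: !9 = 9·!8 + (-1)^9.
!9 = 9·14833 - 1 = 133496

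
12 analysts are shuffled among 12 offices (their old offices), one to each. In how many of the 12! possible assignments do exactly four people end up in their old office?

Choose which 4 of the 12 are fixed: C(12,4) = 495.
The other 8 form a derangement: !8 = 14833.
Total: 495 × 14833 = 7342335.

7342335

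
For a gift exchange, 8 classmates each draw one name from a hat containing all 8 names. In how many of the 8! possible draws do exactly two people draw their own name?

7420

Choose which 2 of the 8 are fixed: C(8,2) = 28.
The remaining 6 must be deranged: !6 = 265.
Total: 28 × 265 = 7420.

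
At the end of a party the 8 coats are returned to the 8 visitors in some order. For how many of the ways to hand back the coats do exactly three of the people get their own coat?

2464

Pick the 3 fixed positions: C(8,3) = 56 ways.
The remaining 5 must be deranged: !5 = 44.
Total: 56 × 44 = 2464.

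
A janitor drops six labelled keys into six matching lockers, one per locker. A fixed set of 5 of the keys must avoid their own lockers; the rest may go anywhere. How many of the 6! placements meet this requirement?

309

Inclusion-exclusion on the 5 forbidden self-matches:
Σ_{j=0}^{5} (-1)^j C(5,j)(6-j)!
= C(5,0)·6! - C(5,1)·5! + C(5,2)·4! - C(5,3)·3! + C(5,4)·2! - C(5,5)·1!
= 720 - 600 + 240 - 60 + 10 - 1
= 309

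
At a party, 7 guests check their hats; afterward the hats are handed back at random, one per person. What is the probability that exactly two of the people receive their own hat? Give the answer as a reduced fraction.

Favorable outcomes: C(7,2)·!5 = 21·44 = 924.
Total outcomes: 7! = 5040.
Probability = 924/5040 = 11/60.

11/60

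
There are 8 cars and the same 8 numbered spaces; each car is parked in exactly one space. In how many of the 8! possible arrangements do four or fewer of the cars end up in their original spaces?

Sum C(8,i)·!(8-i) for i = 0..4:
  i=0: C(8,0)·!8 = 1·14833 = 14833
  i=1: C(8,1)·!7 = 8·1854 = 14832
  i=2: C(8,2)·!6 = 28·265 = 7420
  i=3: C(8,3)·!5 = 56·44 = 2464
  i=4: C(8,4)·!4 = 70·9 = 630
Total = 40179.

40179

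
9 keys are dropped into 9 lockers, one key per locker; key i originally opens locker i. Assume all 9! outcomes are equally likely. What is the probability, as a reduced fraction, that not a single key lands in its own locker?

Favorable outcomes: !9 = 133496.
Total outcomes: 9! = 362880.
Probability = 133496/362880 = 16687/45360.

16687/45360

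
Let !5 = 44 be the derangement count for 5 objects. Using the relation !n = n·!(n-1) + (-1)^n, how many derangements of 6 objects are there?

265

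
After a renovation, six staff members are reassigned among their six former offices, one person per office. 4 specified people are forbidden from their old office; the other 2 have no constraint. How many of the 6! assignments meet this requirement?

362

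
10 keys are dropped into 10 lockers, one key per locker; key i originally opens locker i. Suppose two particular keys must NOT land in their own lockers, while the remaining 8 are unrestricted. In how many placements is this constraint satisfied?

Let A_j be the event that the j-th constrained one is fixed. By inclusion-exclusion over the 2 events:
Σ_{j=0}^{2} (-1)^j C(2,j)(10-j)!
= C(2,0)·10! - C(2,1)·9! + C(2,2)·8!
= 3628800 - 725760 + 40320
= 2943360

2943360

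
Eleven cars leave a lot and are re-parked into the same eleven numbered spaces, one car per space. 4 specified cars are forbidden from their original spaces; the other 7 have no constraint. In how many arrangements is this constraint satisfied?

27422640

Inclusion-exclusion on the 4 forbidden self-matches:
Σ_{j=0}^{4} (-1)^j C(4,j)(11-j)!
= C(4,0)·11! - C(4,1)·10! + C(4,2)·9! - C(4,3)·8! + C(4,4)·7!
= 39916800 - 14515200 + 2177280 - 161280 + 5040
= 27422640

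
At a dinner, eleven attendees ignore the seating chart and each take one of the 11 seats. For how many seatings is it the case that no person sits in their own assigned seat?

Use !n = n·!(n-1) + (-1)^n.
!11 = 11·1334961 - 1 = 14684570

14684570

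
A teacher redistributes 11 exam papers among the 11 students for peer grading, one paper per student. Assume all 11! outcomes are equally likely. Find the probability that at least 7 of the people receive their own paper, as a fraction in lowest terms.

839/9979200

Favorable outcomes: Σ_{i≥7} C(11,i)·!(11-i) = 330·9 + 165·2 + 55·1 + 11·0 + 1·1 = 3356.
Total outcomes: 11! = 39916800.
Probability = 3356/39916800 = 839/9979200.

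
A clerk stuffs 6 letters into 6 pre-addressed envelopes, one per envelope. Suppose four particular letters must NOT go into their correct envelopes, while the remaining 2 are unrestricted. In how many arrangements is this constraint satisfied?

362

Inclusion-exclusion on the 4 forbidden self-matches:
Σ_{j=0}^{4} (-1)^j C(4,j)(6-j)!
= C(4,0)·6! - C(4,1)·5! + C(4,2)·4! - C(4,3)·3! + C(4,4)·2!
= 720 - 480 + 144 - 24 + 2
= 362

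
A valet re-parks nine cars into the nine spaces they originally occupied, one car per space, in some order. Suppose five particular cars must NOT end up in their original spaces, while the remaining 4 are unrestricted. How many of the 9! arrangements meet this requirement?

Inclusion-exclusion on the 5 forbidden self-matches:
Σ_{j=0}^{5} (-1)^j C(5,j)(9-j)!
= C(5,0)·9! - C(5,1)·8! + C(5,2)·7! - C(5,3)·6! + C(5,4)·5! - C(5,5)·4!
= 362880 - 201600 + 50400 - 7200 + 600 - 24
= 205056

205056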